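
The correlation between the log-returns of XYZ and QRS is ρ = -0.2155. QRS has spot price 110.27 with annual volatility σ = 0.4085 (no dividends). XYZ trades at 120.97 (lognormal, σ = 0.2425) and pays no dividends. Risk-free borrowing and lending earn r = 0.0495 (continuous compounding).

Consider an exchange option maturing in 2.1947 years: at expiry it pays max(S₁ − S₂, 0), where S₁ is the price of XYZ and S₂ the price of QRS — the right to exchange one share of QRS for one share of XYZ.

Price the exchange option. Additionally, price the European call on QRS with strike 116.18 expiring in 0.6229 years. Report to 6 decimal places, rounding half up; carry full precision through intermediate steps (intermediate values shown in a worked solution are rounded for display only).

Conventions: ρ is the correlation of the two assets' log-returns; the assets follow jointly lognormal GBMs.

exchange price = 40.138822
price(QRS call K=116.18) = 13.114262

σ_eff = √(σ₁² + σ₂² − 2ρσ₁σ₂) = √(0.2425² + 0.4085² − 2·-0.2155·0.2425·0.4085) = 0.518048
d₁ = (ln(S₁/S₂) + (q₂ − q₁ + σ_eff²/2)T) / (σ_eff√T) = (ln(120.97/110.27) + (0.0 − 0.0 + 0.134187)·2.1947) / 0.767463 = 0.504403
d₂ = d₁ − σ_eff√T = 0.504403 − 0.767463 = -0.263061
N(d₁) = 0.693011,  N(d₂) = 0.396252
V = S₁·e^{−q₁T}·N(d₁) − S₂·e^{−q₂T}·N(d₂) = 83.833522 − 43.694700 = 40.138822
[vanilla: QRS call K=116.18]
σ√T = 0.4085·√0.6229 = 0.322405
d₁ = (ln(S/K) + (r+σ²/2)T) / (σ√T) = (ln(110.27/116.18) + (0.0495+0.4085²/2)·0.6229) / 0.322405 = (-0.052209 + 0.082806) / 0.322405 = 0.094903
d₂ = d₁ − σ√T = 0.094903 − 0.322405 = -0.227502
e^{−rT} = 0.969637
N(d₁) = 0.537804,  N(d₂) = 0.410017
price = S·N(d₁) − K·e^{−rT}·N(d₂) = 59.303646 − 46.189384 = 13.114262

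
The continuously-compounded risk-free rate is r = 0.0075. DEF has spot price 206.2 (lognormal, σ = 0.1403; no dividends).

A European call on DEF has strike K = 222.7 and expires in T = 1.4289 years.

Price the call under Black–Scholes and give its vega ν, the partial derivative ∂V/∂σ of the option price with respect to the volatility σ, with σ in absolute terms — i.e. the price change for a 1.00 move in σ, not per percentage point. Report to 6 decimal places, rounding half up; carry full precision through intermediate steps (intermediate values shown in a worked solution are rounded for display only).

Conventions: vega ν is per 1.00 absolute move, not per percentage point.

σ√T = 0.1403·√1.4289 = 0.167710
d₁ = (ln(S/K) + (r+σ²/2)T) / (σ√T) = (ln(206.2/222.7) + (0.0075+0.1403²/2)·1.4289) / 0.167710 = (-0.076979 + 0.024780) / 0.167710 = -0.311246
d₂ = d₁ − σ√T = -0.311246 − 0.167710 = -0.478955
e^{−rT} = 0.989340
N(d₁) = 0.377807,  N(d₂) = 0.315985
Call price V = S·N(d₁) − K·e^{−rT}·N(d₂) = 77.903795 − 69.619785 = 8.284010
φ(d₁) = (1/√(2π))·e^{−d₁²/2} = 0.380079
ν = S·φ(d₁)·√T = 93.683641

price = 8.284010
ν = 93.683641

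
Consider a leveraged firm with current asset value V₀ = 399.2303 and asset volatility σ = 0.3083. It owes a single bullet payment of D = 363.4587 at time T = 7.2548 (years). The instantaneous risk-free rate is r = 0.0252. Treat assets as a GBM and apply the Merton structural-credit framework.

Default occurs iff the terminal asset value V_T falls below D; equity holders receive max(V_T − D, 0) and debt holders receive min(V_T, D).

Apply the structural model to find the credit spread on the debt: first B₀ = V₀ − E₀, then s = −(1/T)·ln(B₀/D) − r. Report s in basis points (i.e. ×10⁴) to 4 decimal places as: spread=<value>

With assets at 399.2303 and a single debt payment of 363.4587 at 7.2548 years:
d₁ = [ln(V₀/D) + (r + σ²/2)T] / (σ√T)
   = [ln(399.2303/363.4587) + (0.0252 + 0.5·0.3083²)·7.2548] / (0.3083·√7.2548)
   = [0.093873 + 0.527601] / 0.830398 = 0.748405
d₂ = d₁ − σ√T = 0.748405 − 0.830398 = -0.081993
N(d₁) = 0.772892,  N(d₂) = 0.467326,  e^(−rT) = 0.832917
E₀ = V₀·N(d₁) − D·e^(−rT)·N(d₂)
   = 399.2303·0.772892 − 363.4587·0.832917·0.467326 = 167.087790
B₀ = V₀ − E₀ = 399.2303 − 167.087790 = 232.142510
spread = −(1/T)·ln(B₀/D) − r = −(1/7.2548)·ln(232.142510/363.4587) − 0.0252 = 0.03659553
in basis points: 0.03659553 × 10⁴ = 365.9553 bp

spread=365.9553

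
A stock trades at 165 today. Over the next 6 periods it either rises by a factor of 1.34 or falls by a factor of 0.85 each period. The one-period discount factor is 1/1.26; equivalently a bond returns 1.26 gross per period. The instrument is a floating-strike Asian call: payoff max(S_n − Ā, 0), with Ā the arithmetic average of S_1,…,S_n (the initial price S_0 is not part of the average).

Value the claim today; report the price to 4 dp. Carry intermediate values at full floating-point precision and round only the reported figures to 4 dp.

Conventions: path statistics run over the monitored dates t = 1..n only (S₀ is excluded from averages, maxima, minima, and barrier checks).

With p* = (R−d)/(u−d) = 0.8367, sum probability × payoff across the paths and divide by R^6.
Enumerate all 2^6 = 64 price paths (U = up ×1.34, D = down ×0.85); each path with k up-moves has probability p*^k·(1−p*)^(6−k).
DDDDDD: Ā=97.0609, payoff=0.0000, prob=0.000019
UDDDDD: Ā=153.0136, payoff=0.0000, prob=0.000097
DUDDDD: Ā=139.5386, payoff=0.0000, prob=0.000097
UUDDDD: Ā=219.9785, payoff=0.0000, prob=0.000497
DDUDDD: Ā=128.0849, payoff=0.0000, prob=0.000097
UDUDDD: Ā=201.9220, payoff=0.0000, prob=0.000497
DUUDDD: Ā=188.4470, payoff=0.0000, prob=0.000497
UUUDDD: Ā=297.0812, payoff=0.0000, prob=0.002549
DDDUDD: Ā=118.3492, payoff=0.0000, prob=0.000097
UDDUDD: Ā=186.5740, payoff=0.0000, prob=0.000497
DUDUDD: Ā=173.0990, payoff=0.0000, prob=0.000497
UUDUDD: Ā=272.8854, payoff=0.0000, prob=0.002549
DDUUDD: Ā=161.6452, payoff=0.0000, prob=0.000497
UDUUDD: Ā=254.8289, payoff=0.0000, prob=0.002549
DUUUDD: Ā=241.3539, payoff=2.4581, prob=0.002549
UUUUDD: Ā=380.4874, payoff=3.8751, prob=0.013066
DDDDUD: Ā=110.0738, payoff=0.0000, prob=0.000097
UDDDUD: Ā=173.5282, payoff=0.0000, prob=0.000497
DUDDUD: Ā=160.0532, payoff=0.0000, prob=0.000497
UUDDUD: Ā=252.3191, payoff=0.0000, prob=0.002549
DDUDUD: Ā=148.5994, payoff=6.0575, prob=0.000497
UDUDUD: Ā=234.2626, payoff=9.5494, prob=0.002549
DUUDUD: Ā=220.7876, payoff=23.0244, prob=0.002549
UUUDUD: Ā=348.0651, payoff=36.2973, prob=0.013066
DDDUUD: Ā=138.8637, payoff=15.7932, prob=0.000497
UDDUUD: Ā=218.9146, payoff=24.8975, prob=0.002549
DUDUUD: Ā=205.4396, payoff=38.3725, prob=0.002549
UUDUUD: Ā=323.8694, payoff=60.4930, prob=0.013066
DDUUUD: Ā=193.9858, payoff=49.8262, prob=0.002549
UDUUUD: Ā=305.8129, payoff=78.5495, prob=0.013066
DUUUUD: Ā=292.3379, payoff=92.0245, prob=0.013066
UUUUUD: Ā=460.8622, payoff=145.0740, prob=0.066963
DDDDDU: Ā=103.0398, payoff=0.0000, prob=0.000097
UDDDDU: Ā=162.4392, payoff=0.0000, prob=0.000497
DUDDDU: Ā=148.9642, payoff=5.6927, prob=0.000497
UUDDDU: Ā=234.8377, payoff=8.9743, prob=0.002549
DDUDDU: Ā=137.5105, payoff=17.1464, prob=0.000497
UDUDDU: Ā=216.7812, payoff=27.0308, prob=0.002549
DUUDDU: Ā=203.3062, payoff=40.5058, prob=0.002549
UUUDDU: Ā=320.5062, payoff=63.8562, prob=0.013066
DDDUDU: Ā=127.7748, payoff=26.8821, prob=0.000497
UDDUDU: Ā=201.4332, payoff=42.3789, prob=0.002549
DUDUDU: Ā=187.9582, payoff=55.8539, prob=0.002549
UUDUDU: Ā=296.3105, payoff=88.0520, prob=0.013066
DDUUDU: Ā=176.5044, payoff=67.3076, prob=0.002549
UDUUDU: Ā=278.2540, payoff=106.1085, prob=0.013066
DUUUDU: Ā=264.7790, payoff=119.5835, prob=0.013066
UUUUDU: Ā=417.4163, payoff=188.5198, prob=0.066963
DDDDUU: Ā=119.4994, payoff=35.1574, prob=0.000497
UDDDUU: Ā=188.3873, payoff=55.4247, prob=0.002549
DUDDUU: Ā=174.9123, payoff=68.8997, prob=0.002549
UUDDUU: Ā=275.7442, payoff=108.6183, prob=0.013066
DDUDUU: Ā=163.4586, payoff=80.3534, prob=0.002549
UDUDUU: Ā=257.6877, payoff=126.6748, prob=0.013066
DUUDUU: Ā=244.2127, payoff=140.1498, prob=0.013066
UUUDUU: Ā=384.9941, payoff=220.9421, prob=0.066963
DDDUUU: Ā=153.7229, payoff=90.0891, prob=0.002549
UDDUUU: Ā=242.3396, payoff=142.0228, prob=0.013066
DUDUUU: Ā=228.8646, payoff=155.4978, prob=0.013066
UUDUUU: Ā=360.7984, payoff=245.1378, prob=0.066963
DDUUUU: Ā=217.4109, payoff=166.9516, prob=0.013066
UDUUUU: Ā=342.7419, payoff=263.1943, prob=0.066963
DUUUUU: Ā=329.2669, payoff=276.6693, prob=0.066963
UUUUUU: Ā=519.0796, payoff=436.1610, prob=0.343184
Price = Σ prob·payoff / R^6 = 260.633552 / 4.001504 = 65.1339

price = 65.1339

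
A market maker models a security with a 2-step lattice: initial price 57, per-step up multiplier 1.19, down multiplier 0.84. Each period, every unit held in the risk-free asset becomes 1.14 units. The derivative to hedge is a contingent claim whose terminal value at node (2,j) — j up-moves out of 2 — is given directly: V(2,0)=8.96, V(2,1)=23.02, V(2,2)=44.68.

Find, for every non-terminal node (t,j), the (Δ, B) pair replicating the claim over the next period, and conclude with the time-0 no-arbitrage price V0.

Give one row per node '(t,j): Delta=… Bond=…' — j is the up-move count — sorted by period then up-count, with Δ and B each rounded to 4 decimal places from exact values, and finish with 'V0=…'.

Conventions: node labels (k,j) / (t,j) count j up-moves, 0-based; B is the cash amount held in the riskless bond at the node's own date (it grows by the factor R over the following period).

(0,0): Delta=0.9046 Bond=-21.8274
(1,0): Delta=0.8390 Bond=-21.7404
(1,1): Delta=0.9124 Bond=-25.4070
V0=29.7373

No-arbitrage ⇒ martingale measure with p* = (R−d)/(u−d) = 0.8571.
Expiry values: V(2,0)=8.9600, V(2,1)=23.0200, V(2,2)=44.6800
  t=1,j=0: stock 47.8800 → up 56.9772 (V=23.0200), down 40.2192 (V=8.9600). Price 18.4311; hedge Δ=0.8390, bond B=-21.7404.
  t=1,j=1: stock 67.8300 → up 80.7177 (V=44.6800), down 56.9772 (V=23.0200). Price 36.4787; hedge Δ=0.9124, bond B=-25.4070.
  t=0,j=0: stock 57.0000 → up 67.8300 (V=36.4787), down 47.8800 (V=18.4311). Price 29.7373; hedge Δ=0.9046, bond B=-21.8274.
Sanity check at the root: Δ(0,0)·S0 + B(0,0) reproduces V0 = 29.7373.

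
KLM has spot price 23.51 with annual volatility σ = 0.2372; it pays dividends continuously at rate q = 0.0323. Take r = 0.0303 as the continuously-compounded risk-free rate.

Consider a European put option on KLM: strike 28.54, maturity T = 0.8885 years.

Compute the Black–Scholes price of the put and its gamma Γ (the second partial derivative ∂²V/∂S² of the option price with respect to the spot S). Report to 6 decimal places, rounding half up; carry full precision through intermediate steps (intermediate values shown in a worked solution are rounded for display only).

σ√T = 0.2372·√0.8885 = 0.223585
d₁ = (ln(S/K) + (r−q+σ²/2)T) / (σ√T) = (ln(23.51/28.54) + (0.0303−0.0323+0.2372²/2)·0.8885) / 0.223585 = (-0.193881 + 0.023218) / 0.223585 = -0.763299
d₂ = d₁ − σ√T = -0.763299 − 0.223585 = -0.986885
e^{−rT} = 0.973438
e^{−qT} = 0.971709
N(−d₁) = 0.777358,  N(−d₂) = 0.838150
Put price V = K·e^{−rT}·N(−d₂) − S·e^{−qT}·N(−d₁) = 23.285418 − 17.758644 = 5.526774
φ(d₁) = (1/√(2π))·e^{−d₁²/2} = 0.298122
Γ = e^{−qT}·φ(d₁) / (S·σ·√T) = 0.055111

price = 5.526774
Γ = 0.055111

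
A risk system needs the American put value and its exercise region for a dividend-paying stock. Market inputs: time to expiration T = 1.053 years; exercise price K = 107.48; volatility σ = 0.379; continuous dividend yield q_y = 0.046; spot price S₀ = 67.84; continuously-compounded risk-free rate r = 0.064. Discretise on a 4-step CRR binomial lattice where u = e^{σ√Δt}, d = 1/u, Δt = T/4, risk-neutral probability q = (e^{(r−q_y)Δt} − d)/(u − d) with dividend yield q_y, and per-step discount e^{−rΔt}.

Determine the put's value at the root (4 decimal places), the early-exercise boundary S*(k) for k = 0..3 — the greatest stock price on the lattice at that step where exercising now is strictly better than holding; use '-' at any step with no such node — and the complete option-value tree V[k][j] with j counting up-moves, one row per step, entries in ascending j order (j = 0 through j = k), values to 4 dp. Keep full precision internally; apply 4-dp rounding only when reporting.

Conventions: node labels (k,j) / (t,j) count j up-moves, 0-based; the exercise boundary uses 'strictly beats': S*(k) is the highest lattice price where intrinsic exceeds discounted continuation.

params: Δt=0.26325 u=1.21465 d=0.82328 q=0.46367 e^(-rΔt)=0.98329
t_4 payoffs: 76.3141 61.4985 39.6400 7.3904 0.0000
t_3: node(3,0) S=37.8557 payoff=69.6243 vs cont=68.2843 → 69.6243 [stop]  node(3,1) S=55.8514 payoff=51.6286 vs cont=50.5052 → 51.6286 [stop]  node(3,2) S=82.4019 payoff=25.0781 vs cont=24.2742 → 25.0781 [stop]  node(3,3) S=121.5740 payoff=0.0000 vs cont=3.8974 → 3.8974 [wait]  ⇒ S*(3)=82.4019
t_2: node(2,0) S=45.9815 payoff=61.4985 vs cont=60.2563 → 61.4985 [stop]  node(2,1) S=67.8400 payoff=39.6400 vs cont=38.6609 → 39.6400 [stop]  node(2,2) S=100.0896 payoff=7.3904 vs cont=15.0022 → 15.0022 [wait]  ⇒ S*(2)=67.8400
t_1: node(1,0) S=55.8514 payoff=51.6286 vs cont=50.5052 → 51.6286 [stop]  node(1,1) S=82.4019 payoff=25.0781 vs cont=27.7447 → 27.7447 [wait]  ⇒ S*(1)=55.8514
t_0: node(0,0) S=67.8400 payoff=39.6400 vs cont=39.8767 → 39.8767 [wait]  ⇒ S*(0)=-

price = 39.8767
boundary = - 55.8514 67.8400 82.4019
tree:
39.8767
51.6286 27.7447
61.4985 39.6400 15.0022
69.6243 51.6286 25.0781 3.8974
76.3141 61.4985 39.6400 7.3904 0.0000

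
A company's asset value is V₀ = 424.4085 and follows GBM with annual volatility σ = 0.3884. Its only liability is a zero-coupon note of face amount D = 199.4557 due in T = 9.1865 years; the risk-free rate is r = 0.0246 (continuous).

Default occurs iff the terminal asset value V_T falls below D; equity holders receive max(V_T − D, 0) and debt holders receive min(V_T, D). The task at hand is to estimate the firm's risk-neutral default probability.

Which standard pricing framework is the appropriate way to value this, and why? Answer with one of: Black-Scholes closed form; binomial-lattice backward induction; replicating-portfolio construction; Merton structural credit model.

framework: Merton structural credit model

Key observation: with the firm-asset dynamics (V₀ = 424.4085) and a single zero-coupon liability of face 199.4557 given, debt value, spread, and default probability all derive from the option view of the balance sheet.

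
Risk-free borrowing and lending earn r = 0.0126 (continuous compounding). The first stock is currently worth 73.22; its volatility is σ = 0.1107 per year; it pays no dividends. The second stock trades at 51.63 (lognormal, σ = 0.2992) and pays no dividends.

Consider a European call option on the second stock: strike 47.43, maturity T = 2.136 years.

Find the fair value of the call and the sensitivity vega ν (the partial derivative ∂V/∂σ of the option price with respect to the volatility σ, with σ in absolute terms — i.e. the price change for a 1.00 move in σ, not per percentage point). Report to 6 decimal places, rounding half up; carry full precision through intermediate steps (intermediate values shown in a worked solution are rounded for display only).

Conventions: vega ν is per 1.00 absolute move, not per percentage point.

σ√T = 0.2992·√2.136 = 0.437283
d₁ = (ln(S/K) + (r+σ²/2)T) / (σ√T) = (ln(51.63/47.43) + (0.0126+0.2992²/2)·2.136) / 0.437283 = (0.084848 + 0.122522) / 0.437283 = 0.474223
d₂ = d₁ − σ√T = 0.474223 − 0.437283 = 0.036941
e^{−rT} = 0.973445
N(d₁) = 0.682330,  N(d₂) = 0.514734
Call price V = S·N(d₁) − K·e^{−rT}·N(d₂) = 35.228680 − 23.765526 = 11.463155
φ(d₁) = (1/√(2π))·e^{−d₁²/2} = 0.356514
ν = S·φ(d₁)·√T = 26.901659

price = 11.463155
ν = 26.901659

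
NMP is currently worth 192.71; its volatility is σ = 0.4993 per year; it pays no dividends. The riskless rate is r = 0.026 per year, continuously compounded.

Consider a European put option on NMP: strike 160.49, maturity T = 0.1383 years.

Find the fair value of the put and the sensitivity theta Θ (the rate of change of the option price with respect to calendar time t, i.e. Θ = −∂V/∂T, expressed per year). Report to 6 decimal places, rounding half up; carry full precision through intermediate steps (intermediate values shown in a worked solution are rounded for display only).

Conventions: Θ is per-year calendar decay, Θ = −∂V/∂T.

σ√T = 0.4993·√0.1383 = 0.185683
d₁ = (ln(S/K) + (r+σ²/2)T) / (σ√T) = (ln(192.71/160.49) + (0.026+0.4993²/2)·0.1383) / 0.185683 = (0.182955 + 0.020835) / 0.185683 = 1.097513
d₂ = d₁ − σ√T = 1.097513 − 0.185683 = 0.911830
e^{−rT} = 0.996411
N(−d₁) = 0.136209,  N(−d₂) = 0.180929
Put price V = K·e^{−rT}·N(−d₂) − S·N(−d₁) = 28.933093 − 26.248756 = 2.684337
φ(d₁) = (1/√(2π))·e^{−d₁²/2} = 0.218448
Θ = −S·φ(d₁)·σ/(2√T) + r·K·e^{−rT}·N(−d₂) = −28.260078 + 0.752260 = -27.507817

price = 2.684337
Θ = -27.507817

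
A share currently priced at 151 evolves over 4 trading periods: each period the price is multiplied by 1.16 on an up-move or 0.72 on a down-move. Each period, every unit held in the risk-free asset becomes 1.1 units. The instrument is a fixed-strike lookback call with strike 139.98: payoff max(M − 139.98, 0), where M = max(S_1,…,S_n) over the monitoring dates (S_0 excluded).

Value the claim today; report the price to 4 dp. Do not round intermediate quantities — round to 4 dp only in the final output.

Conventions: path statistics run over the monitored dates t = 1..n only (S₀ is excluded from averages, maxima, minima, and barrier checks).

No-arbitrage gives p* = (R−d)/(u−d) = 0.8636: enumerate every path, weight its payoff by its p*-probability, and discount by R^4.
Enumerate all 2^4 = 16 price paths (U = up ×1.16, D = down ×0.72); each path with k up-moves has probability p*^k·(1−p*)^(4−k).
DDDD: M=108.7200, payoff=0.0000, prob=0.000346
UDDD: M=175.1600, payoff=35.1800, prob=0.002190
DUDD: M=126.1152, payoff=0.0000, prob=0.002190
UUDD: M=203.1856, payoff=63.2056, prob=0.013869
DDUD: M=108.7200, payoff=0.0000, prob=0.002190
UDUD: M=175.1600, payoff=35.1800, prob=0.013869
DUUD: M=146.2936, payoff=6.3136, prob=0.013869
UUUD: M=235.6953, payoff=95.7153, prob=0.087840
DDDU: M=108.7200, payoff=0.0000, prob=0.002190
UDDU: M=175.1600, payoff=35.1800, prob=0.013869
DUDU: M=126.1152, payoff=0.0000, prob=0.013869
UUDU: M=203.1856, payoff=63.2056, prob=0.087840
DDUU: M=108.7200, payoff=0.0000, prob=0.013869
UDUU: M=175.1600, payoff=35.1800, prob=0.087840
DUUU: M=169.7006, payoff=29.7206, prob=0.087840
UUUU: M=273.4065, payoff=133.4265, prob=0.556319
Price = Σ prob·payoff / R^4 = 95.905209 / 1.464100 = 65.5045

price = 65.5045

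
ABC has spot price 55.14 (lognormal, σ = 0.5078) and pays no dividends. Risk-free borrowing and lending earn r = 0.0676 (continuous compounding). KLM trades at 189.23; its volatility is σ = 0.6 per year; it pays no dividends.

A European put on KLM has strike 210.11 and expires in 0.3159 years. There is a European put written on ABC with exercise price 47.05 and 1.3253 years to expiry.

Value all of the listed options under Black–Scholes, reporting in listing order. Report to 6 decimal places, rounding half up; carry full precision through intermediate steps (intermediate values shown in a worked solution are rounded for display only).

[KLM put K=210.11]
σ√T = 0.6·√0.3159 = 0.337230
d₁ = (ln(S/K) + (r+σ²/2)T) / (σ√T) = (ln(189.23/210.11) + (0.0676+0.6²/2)·0.3159) / 0.337230 = (-0.104668 + 0.078217) / 0.337230 = -0.078437
d₂ = d₁ − σ√T = -0.078437 − 0.337230 = -0.415666
e^{−rT} = 0.978872
N(−d₁) = 0.531260,  N(−d₂) = 0.661173
price = K·e^{−rT}·N(−d₂) − S·N(−d₁) = 135.983907 − 100.530256 = 35.453652
[ABC put K=47.05]
σ√T = 0.5078·√1.3253 = 0.584588
d₁ = (ln(S/K) + (r+σ²/2)T) / (σ√T) = (ln(55.14/47.05) + (0.0676+0.5078²/2)·1.3253) / 0.584588 = (0.158665 + 0.260462) / 0.584588 = 0.716960
d₂ = d₁ − σ√T = 0.716960 − 0.584588 = 0.132372
e^{−rT} = 0.914306
N(−d₁) = 0.236699,  N(−d₂) = 0.447345
price = K·e^{−rT}·N(−d₂) − S·N(−d₁) = 19.243918 − 13.051599 = 6.192319

price(KLM put K=210.11) = 35.453652
price(ABC put K=47.05) = 6.192319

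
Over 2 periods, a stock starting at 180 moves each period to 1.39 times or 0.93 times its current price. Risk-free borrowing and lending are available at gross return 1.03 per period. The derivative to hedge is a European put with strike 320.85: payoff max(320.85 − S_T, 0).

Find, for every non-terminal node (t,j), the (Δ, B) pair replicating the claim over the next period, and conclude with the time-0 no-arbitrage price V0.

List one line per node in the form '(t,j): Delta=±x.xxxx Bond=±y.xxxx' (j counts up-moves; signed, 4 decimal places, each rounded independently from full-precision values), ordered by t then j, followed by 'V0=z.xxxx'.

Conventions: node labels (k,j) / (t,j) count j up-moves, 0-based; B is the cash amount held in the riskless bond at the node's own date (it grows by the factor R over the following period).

Risk-neutral probability p* = (R−d)/(u−d) = (1.03−0.93)/(1.39−0.93) = 0.2174.
At maturity the claim pays: V(2,0)=165.1680, V(2,1)=88.1640, V(2,2)=0.0000
  t=1,j=0: stock 167.4000 → up 232.6860 (V=88.1640), down 155.6820 (V=165.1680). Price 144.1049; hedge Δ=-1.0000, bond B=311.5049.
  t=1,j=1: stock 250.2000 → up 347.7780 (V=0.0000), down 232.6860 (V=88.1640). Price 66.9883; hedge Δ=-0.7660, bond B=258.6491.
  t=0,j=0: stock 180.0000 → up 250.2000 (V=66.9883), down 167.4000 (V=144.1049). Price 123.6314; hedge Δ=-0.9314, bond B=291.2762.
As a check, the time-0 holding Δ(0,0)·S0 + B(0,0) comes to 123.6314 — exactly V0.

(0,0): Delta=-0.9314 Bond=291.2762
(1,0): Delta=-1.0000 Bond=311.5049
(1,1): Delta=-0.7660 Bond=258.6491
V0=123.6314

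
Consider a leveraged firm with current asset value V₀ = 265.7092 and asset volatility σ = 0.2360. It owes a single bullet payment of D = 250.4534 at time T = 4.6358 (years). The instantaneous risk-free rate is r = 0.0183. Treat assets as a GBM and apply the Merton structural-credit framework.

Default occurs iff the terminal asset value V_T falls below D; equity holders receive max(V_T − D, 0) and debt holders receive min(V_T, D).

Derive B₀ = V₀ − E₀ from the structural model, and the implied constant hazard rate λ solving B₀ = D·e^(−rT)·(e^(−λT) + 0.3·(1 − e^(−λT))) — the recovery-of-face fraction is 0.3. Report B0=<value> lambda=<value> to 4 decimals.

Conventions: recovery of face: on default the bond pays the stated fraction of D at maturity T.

B0=196.2435 lambda=0.0509

Work the structural quantities from V₀ = 265.7092 against face 250.4534:
d₁ = [ln(V₀/D) + (r + σ²/2)T] / (σ√T)
   = [ln(265.7092/250.4534) + (0.0183 + 0.5·0.2360²)·4.6358] / (0.2360·√4.6358)
   = [0.059130 + 0.213933] / 0.508129 = 0.537388
d₂ = d₁ − σ√T = 0.537388 − 0.508129 = 0.029258
N(d₁) = 0.704500,  N(d₂) = 0.511671,  e^(−rT) = 0.918664
E₀ = V₀·N(d₁) − D·e^(−rT)·N(d₂)
   = 265.7092·0.704500 − 250.4534·0.918664·0.511671 = 69.465704
B₀ = V₀ − E₀ = 265.7092 − 69.465704 = 196.243496
e^(−λT) = (B₀·e^(rT)/D − 0.3)/(1 − 0.3) = (196.2435·1.088538/250.4534 − 0.3)/0.7 = 0.78989549
λ = −ln(0.78989549)/4.6358 = 0.050877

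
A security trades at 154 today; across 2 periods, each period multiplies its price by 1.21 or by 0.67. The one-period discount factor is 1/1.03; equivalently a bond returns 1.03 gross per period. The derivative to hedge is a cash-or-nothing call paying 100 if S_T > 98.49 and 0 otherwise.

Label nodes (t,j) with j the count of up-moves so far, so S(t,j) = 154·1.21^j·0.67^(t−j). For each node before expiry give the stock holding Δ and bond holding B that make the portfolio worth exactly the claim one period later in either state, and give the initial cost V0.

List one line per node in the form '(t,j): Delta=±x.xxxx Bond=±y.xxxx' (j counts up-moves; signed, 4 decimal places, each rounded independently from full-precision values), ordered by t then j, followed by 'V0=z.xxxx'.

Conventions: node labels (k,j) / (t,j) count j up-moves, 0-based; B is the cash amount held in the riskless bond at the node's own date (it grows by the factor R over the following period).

The replicating-portfolio and risk-neutral prices coincide; use p* = (1.03−0.67)/(1.21−0.67) = 0.6667 for the latter.
Expiry values: V(2,0)=0.0000, V(2,1)=100.0000, V(2,2)=100.0000
  t=1,j=0: stock 103.1800 → up 124.8478 (V=100.0000), down 69.1306 (V=0.0000). Price 64.7249; hedge Δ=1.7948, bond B=-120.4603.
  t=1,j=1: stock 186.3400 → up 225.4714 (V=100.0000), down 124.8478 (V=100.0000). Price 97.0874; hedge Δ=0.0000, bond B=97.0874.
  t=0,j=0: stock 154.0000 → up 186.3400 (V=97.0874), down 103.1800 (V=64.7249). Price 83.7863; hedge Δ=0.3892, bond B=23.8558.
As a check, the time-0 holding Δ(0,0)·S0 + B(0,0) comes to 83.7863 — exactly V0.

(0,0): Delta=0.3892 Bond=23.8558
(1,0): Delta=1.7948 Bond=-120.4603
(1,1): Delta=0.0000 Bond=97.0874
V0=83.7863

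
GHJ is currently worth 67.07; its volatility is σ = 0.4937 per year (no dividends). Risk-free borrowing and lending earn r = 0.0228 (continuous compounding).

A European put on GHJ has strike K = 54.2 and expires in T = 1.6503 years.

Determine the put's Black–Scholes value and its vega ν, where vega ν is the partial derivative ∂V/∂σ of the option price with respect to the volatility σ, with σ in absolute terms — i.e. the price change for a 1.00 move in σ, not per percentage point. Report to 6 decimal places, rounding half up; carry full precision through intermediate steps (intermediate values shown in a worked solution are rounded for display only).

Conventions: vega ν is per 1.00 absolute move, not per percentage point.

price = 8.503079
ν = 26.670040

σ√T = 0.4937·√1.6503 = 0.634227
d₁ = (ln(S/K) + (r+σ²/2)T) / (σ√T) = (ln(67.07/54.2) + (0.0228+0.4937²/2)·1.6503) / 0.634227 = (0.213056 + 0.238749) / 0.634227 = 0.712371
d₂ = d₁ − σ√T = 0.712371 − 0.634227 = 0.078144
e^{−rT} = 0.963072
N(−d₁) = 0.238118,  N(−d₂) = 0.468857
Put price V = K·e^{−rT}·N(−d₂) − S·N(−d₁) = 24.473628 − 15.970549 = 8.503079
φ(d₁) = (1/√(2π))·e^{−d₁²/2} = 0.309538
ν = S·φ(d₁)·√T = 26.670040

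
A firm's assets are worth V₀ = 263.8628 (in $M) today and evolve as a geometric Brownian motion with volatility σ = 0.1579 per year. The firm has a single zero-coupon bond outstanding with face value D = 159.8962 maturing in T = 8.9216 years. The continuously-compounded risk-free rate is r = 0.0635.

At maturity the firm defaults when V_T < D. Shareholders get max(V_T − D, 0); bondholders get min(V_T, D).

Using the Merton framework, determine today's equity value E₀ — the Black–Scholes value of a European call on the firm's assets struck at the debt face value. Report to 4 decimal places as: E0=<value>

With assets at 263.8628 and a single debt payment of 159.8962 at 8.9216 years:
d₁ = [ln(V₀/D) + (r + σ²/2)T] / (σ√T)
   = [ln(263.8628/159.8962) + (0.0635 + 0.5·0.1579²)·8.9216] / (0.1579·√8.9216)
   = [0.500904 + 0.677740] / 0.471632 = 2.499075
d₂ = d₁ − σ√T = 2.499075 − 0.471632 = 2.027443
N(d₁) = 0.993774,  N(d₂) = 0.978691,  e^(−rT) = 0.567496
E₀ = V₀·N(d₁) − D·e^(−rT)·N(d₂)
   = 263.8628·0.993774 − 159.8962·0.567496·0.978691 = 173.413115

E0=173.4131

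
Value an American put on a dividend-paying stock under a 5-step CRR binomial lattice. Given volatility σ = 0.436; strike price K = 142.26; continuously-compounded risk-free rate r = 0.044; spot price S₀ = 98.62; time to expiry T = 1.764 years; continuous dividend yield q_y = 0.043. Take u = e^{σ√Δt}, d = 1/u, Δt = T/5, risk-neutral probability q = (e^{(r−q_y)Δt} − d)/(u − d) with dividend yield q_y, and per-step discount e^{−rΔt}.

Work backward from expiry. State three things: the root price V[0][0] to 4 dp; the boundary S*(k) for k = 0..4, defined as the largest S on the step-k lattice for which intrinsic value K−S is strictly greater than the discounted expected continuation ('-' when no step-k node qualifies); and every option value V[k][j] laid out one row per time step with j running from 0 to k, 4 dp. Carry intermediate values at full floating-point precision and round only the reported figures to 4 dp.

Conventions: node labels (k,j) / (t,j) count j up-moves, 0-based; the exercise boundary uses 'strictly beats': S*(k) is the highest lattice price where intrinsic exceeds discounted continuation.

params: Δt=0.35280 u=1.29560 d=0.77185 q=0.43629 e^(-rΔt)=0.98460
t_5 payoffs: 115.2442 96.9122 66.1406 14.4883 0.0000 0.0000
t_4: node(4,0) S=35.0015 payoff=107.2585 vs cont=105.5942 → 107.2585 [stop]  node(4,1) S=58.7524 payoff=83.5076 vs cont=82.2009 → 83.5076 [stop]  node(4,2) S=98.6200 payoff=43.6400 vs cont=42.9335 → 43.6400 [stop]  node(4,3) S=165.5405 payoff=0.0000 vs cont=8.0414 → 8.0414 [wait]  node(4,4) S=277.8711 payoff=0.0000 vs cont=0.0000 → 0.0000 [wait]  ⇒ S*(4)=98.6200
t_3: node(3,0) S=45.3478 payoff=96.9122 vs cont=95.4037 → 96.9122 [stop]  node(3,1) S=76.1194 payoff=66.1406 vs cont=65.0954 → 66.1406 [stop]  node(3,2) S=127.7717 payoff=14.4883 vs cont=27.6757 → 27.6757 [wait]  node(3,3) S=214.4736 payoff=0.0000 vs cont=4.4632 → 4.4632 [wait]  ⇒ S*(3)=76.1194
t_2: node(2,0) S=58.7524 payoff=83.5076 vs cont=82.2009 → 83.5076 [stop]  node(2,1) S=98.6200 payoff=43.6400 vs cont=48.5984 → 48.5984 [wait]  node(2,2) S=165.5405 payoff=0.0000 vs cont=17.2780 → 17.2780 [wait]  ⇒ S*(2)=58.7524
t_1: node(1,0) S=76.1194 payoff=66.1406 vs cont=67.2254 → 67.2254 [wait]  node(1,1) S=127.7717 payoff=14.4883 vs cont=34.3955 → 34.3955 [wait]  ⇒ S*(1)=-
t_0: node(0,0) S=98.6200 payoff=43.6400 vs cont=52.0872 → 52.0872 [wait]  ⇒ S*(0)=-

price = 52.0872
boundary = - - 58.7524 76.1194 98.6200
tree:
52.0872
67.2254 34.3955
83.5076 48.5984 17.2780
96.9122 66.1406 27.6757 4.4632
107.2585 83.5076 43.6400 8.0414 0.0000
115.2442 96.9122 66.1406 14.4883 0.0000 0.0000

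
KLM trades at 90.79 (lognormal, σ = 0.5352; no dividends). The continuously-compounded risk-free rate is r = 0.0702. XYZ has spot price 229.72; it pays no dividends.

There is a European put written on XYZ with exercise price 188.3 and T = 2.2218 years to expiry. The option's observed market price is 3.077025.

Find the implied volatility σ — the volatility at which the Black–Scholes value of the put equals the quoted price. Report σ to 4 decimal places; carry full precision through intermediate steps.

At σ = 0.1967 the Black–Scholes value reproduces the quote:
σ√T = 0.1967·√2.2218 = 0.293195
d₁ = (ln(S/K) + (r+σ²/2)T) / (σ√T) = (ln(229.72/188.3) + (0.0702+0.1967²/2)·2.2218) / 0.293195 = (0.198825 + 0.198952) / 0.293195 = 1.356696
d₂ = d₁ − σ√T = 1.356696 − 0.293195 = 1.063501
e^{−rT} = 0.855585
N(−d₁) = 0.087439,  N(−d₂) = 0.143777
V = K·e^{−rT}·N(−d₂) − S·N(−d₁) = 23.163483 − 20.086458 = 3.077025 (the quoted price), and the Black–Scholes price is strictly increasing in σ, so σ is unique

sigma = 0.1967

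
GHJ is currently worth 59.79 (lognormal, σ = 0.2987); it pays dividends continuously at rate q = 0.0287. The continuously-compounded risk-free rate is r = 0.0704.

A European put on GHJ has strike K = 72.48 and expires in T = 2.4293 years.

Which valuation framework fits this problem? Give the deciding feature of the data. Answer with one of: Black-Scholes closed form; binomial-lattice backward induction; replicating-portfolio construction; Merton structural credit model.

Key observation: the instrument is a plain European put (strike 72.48) on a lognormal asset; the exact continuous-time formula applies directly.

framework: Black-Scholes closed form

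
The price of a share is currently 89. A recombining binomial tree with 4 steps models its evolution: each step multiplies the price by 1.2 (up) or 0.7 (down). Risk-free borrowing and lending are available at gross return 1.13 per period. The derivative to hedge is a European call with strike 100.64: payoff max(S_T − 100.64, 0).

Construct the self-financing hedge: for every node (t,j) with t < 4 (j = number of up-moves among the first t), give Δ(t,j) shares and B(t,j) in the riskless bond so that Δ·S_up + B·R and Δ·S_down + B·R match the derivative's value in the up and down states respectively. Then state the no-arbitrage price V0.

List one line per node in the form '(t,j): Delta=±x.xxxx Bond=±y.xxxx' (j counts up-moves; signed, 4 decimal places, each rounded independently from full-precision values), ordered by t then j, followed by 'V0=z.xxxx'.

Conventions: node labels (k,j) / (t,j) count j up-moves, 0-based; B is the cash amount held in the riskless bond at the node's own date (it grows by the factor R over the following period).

Under the risk-neutral measure, an up-move has probability p* = (R−d)/(u−d) = 0.8600 and values discount at R = 1.13.
At maturity the claim pays: V(4,0)=0.0000, V(4,1)=0.0000, V(4,2)=0.0000, V(4,3)=7.0144, V(4,4)=83.9104
Node (3,0) S=30.5270: V=(p*·0.0000+(1−p*)·0.0000)/1.13=0.0000; Δ=(0.0000−0.0000)/(36.6324−21.3689)=0.0000; B=V−Δ·S=0.0000
Node (3,1) S=52.3320: V=(p*·0.0000+(1−p*)·0.0000)/1.13=0.0000; Δ=(0.0000−0.0000)/(62.7984−36.6324)=0.0000; B=V−Δ·S=0.0000
Node (3,2) S=89.7120: V=(p*·7.0144+(1−p*)·0.0000)/1.13=5.3384; Δ=(7.0144−0.0000)/(107.6544−62.7984)=0.1564; B=V−Δ·S=-8.6904
Node (3,3) S=153.7920: V=(p*·83.9104+(1−p*)·7.0144)/1.13=64.7301; Δ=(83.9104−7.0144)/(184.5504−107.6544)=1.0000; B=V−Δ·S=-89.0619
Node (2,0) S=43.6100: V=(p*·0.0000+(1−p*)·0.0000)/1.13=0.0000; Δ=(0.0000−0.0000)/(52.3320−30.5270)=0.0000; B=V−Δ·S=0.0000
Node (2,1) S=74.7600: V=(p*·5.3384+(1−p*)·0.0000)/1.13=4.0628; Δ=(5.3384−0.0000)/(89.7120−52.3320)=0.1428; B=V−Δ·S=-6.6139
Node (2,2) S=128.1600: V=(p*·64.7301+(1−p*)·5.3384)/1.13=49.9250; Δ=(64.7301−5.3384)/(153.7920−89.7120)=0.9268; B=V−Δ·S=-68.8583
Node (1,0) S=62.3000: V=(p*·4.0628+(1−p*)·0.0000)/1.13=3.0921; Δ=(4.0628−0.0000)/(74.7600−43.6100)=0.1304; B=V−Δ·S=-5.0336
Node (1,1) S=106.8000: V=(p*·49.9250+(1−p*)·4.0628)/1.13=38.4994; Δ=(49.9250−4.0628)/(128.1600−74.7600)=0.8588; B=V−Δ·S=-53.2249
Node (0,0) S=89.0000: V=(p*·38.4994+(1−p*)·3.0921)/1.13=29.6835; Δ=(38.4994−3.0921)/(106.8000−62.3000)=0.7957; B=V−Δ·S=-41.1311
Check: Δ(0,0)·S0 + B(0,0) = 29.6835 = V0.

(0,0): Delta=0.7957 Bond=-41.1311
(1,0): Delta=0.1304 Bond=-5.0336
(1,1): Delta=0.8588 Bond=-53.2249
(2,0): Delta=0.0000 Bond=0.0000
(2,1): Delta=0.1428 Bond=-6.6139
(2,2): Delta=0.9268 Bond=-68.8583
(3,0): Delta=0.0000 Bond=0.0000
(3,1): Delta=0.0000 Bond=0.0000
(3,2): Delta=0.1564 Bond=-8.6904
(3,3): Delta=1.0000 Bond=-89.0619
V0=29.6835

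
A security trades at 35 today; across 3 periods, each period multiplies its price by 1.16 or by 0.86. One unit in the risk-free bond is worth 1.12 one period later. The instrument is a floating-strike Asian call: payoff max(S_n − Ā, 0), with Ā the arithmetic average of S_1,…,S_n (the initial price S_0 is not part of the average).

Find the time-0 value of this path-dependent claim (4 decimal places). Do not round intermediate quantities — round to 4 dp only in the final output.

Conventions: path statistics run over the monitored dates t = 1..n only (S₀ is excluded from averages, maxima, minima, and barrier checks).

No-arbitrage gives p* = (R−d)/(u−d) = 0.8667: enumerate every path, weight its payoff by its p*-probability, and discount by R^3.
Enumerate all 2^3 = 8 price paths (U = up ×1.16, D = down ×0.86); each path with k up-moves has probability p*^k·(1−p*)^(3−k).
DDD: Ā=26.0827, payoff=0.0000, prob=0.002370
UDD: Ā=35.1813, payoff=0.0000, prob=0.015407
DUD: Ā=31.6813, payoff=0.0000, prob=0.015407
UUD: Ā=42.7329, payoff=0.0000, prob=0.100148
DDU: Ā=28.6713, payoff=1.3565, prob=0.015407
UDU: Ā=38.6729, payoff=1.8297, prob=0.100148
DUU: Ā=35.1729, payoff=5.3297, prob=0.100148
UUU: Ā=47.4425, payoff=7.1889, prob=0.650963
Price = Σ prob·payoff / R^3 = 5.417614 / 1.404928 = 3.8562

price = 3.8562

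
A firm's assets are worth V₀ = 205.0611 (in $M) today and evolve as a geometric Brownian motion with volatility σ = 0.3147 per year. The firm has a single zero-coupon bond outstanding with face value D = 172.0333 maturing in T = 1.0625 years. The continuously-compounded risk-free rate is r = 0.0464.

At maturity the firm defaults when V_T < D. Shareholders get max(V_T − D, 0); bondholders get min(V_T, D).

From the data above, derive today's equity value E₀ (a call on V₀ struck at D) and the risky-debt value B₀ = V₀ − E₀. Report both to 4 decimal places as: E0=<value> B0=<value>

E0=49.8290 B0=155.2321

Work the structural quantities from V₀ = 205.0611 against face 172.0333:
d₁ = [ln(V₀/D) + (r + σ²/2)T] / (σ√T)
   = [ln(205.0611/172.0333) + (0.0464 + 0.5·0.3147²)·1.0625] / (0.3147·√1.0625)
   = [0.175620 + 0.101913] / 0.324385 = 0.855565
d₂ = d₁ − σ√T = 0.855565 − 0.324385 = 0.531180
N(d₁) = 0.803881,  N(d₂) = 0.702353,  e^(−rT) = 0.951896
E₀ = V₀·N(d₁) − D·e^(−rT)·N(d₂)
   = 205.0611·0.803881 − 172.0333·0.951896·0.702353 = 49.828970
B₀ = V₀ − E₀ = 205.0611 − 49.828970 = 155.232130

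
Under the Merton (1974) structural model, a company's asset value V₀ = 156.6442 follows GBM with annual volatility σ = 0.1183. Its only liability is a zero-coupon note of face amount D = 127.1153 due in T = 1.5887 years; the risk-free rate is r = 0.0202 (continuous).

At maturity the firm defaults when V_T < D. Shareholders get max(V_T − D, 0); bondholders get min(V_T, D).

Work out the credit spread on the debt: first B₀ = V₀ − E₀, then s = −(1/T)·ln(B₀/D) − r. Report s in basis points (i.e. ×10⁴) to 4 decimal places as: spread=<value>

spread=23.6848

With assets at 156.6442 and a single debt payment of 127.1153 at 1.5887 years:
d₁ = [ln(V₀/D) + (r + σ²/2)T] / (σ√T)
   = [ln(156.6442/127.1153) + (0.0202 + 0.5·0.1183²)·1.5887] / (0.1183·√1.5887)
   = [0.208882 + 0.043209] / 0.149110 = 1.690642
d₂ = d₁ − σ√T = 1.690642 − 0.149110 = 1.541533
N(d₁) = 0.954547,  N(d₂) = 0.938406,  e^(−rT) = 0.968418
E₀ = V₀·N(d₁) − D·e^(−rT)·N(d₂)
   = 156.6442·0.954547 − 127.1153·0.968418·0.938406 = 34.005823
B₀ = V₀ − E₀ = 156.6442 − 34.005823 = 122.638377
spread = −(1/T)·ln(B₀/D) − r = −(1/1.5887)·ln(122.638377/127.1153) − 0.0202 = 0.00236848
in basis points: 0.00236848 × 10⁴ = 23.6848 bp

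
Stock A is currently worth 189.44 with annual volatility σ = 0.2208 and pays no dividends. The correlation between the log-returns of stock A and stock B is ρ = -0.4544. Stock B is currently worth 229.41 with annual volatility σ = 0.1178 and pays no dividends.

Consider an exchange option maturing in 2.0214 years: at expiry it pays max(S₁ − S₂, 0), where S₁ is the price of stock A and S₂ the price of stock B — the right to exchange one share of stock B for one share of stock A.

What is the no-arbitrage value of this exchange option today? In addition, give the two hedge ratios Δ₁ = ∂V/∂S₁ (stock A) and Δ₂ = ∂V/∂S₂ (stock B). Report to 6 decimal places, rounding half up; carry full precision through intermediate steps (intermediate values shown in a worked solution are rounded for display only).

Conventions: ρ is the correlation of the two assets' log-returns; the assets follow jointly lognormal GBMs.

σ_eff = √(σ₁² + σ₂² − 2ρσ₁σ₂) = √(0.2208² + 0.1178² − 2·-0.4544·0.2208·0.1178) = 0.293713
d₁ = (ln(S₁/S₂) + (q₂ − q₁ + σ_eff²/2)T) / (σ_eff√T) = (ln(189.44/229.41) + (0.0 − 0.0 + 0.043134)·2.0214) / 0.417590 = -0.249642
d₂ = d₁ − σ_eff√T = -0.249642 − 0.417590 = -0.667231
N(d₁) = 0.401432,  N(d₂) = 0.252312
V = S₁·e^{−q₁T}·N(d₁) − S₂·e^{−q₂T}·N(d₂) = 76.047329 − 57.882931 = 18.164398
Key observation: pricing in stock B-units makes this a unit-strike call on the ratio S₁/S₂ — the risk-free rate cancels and cannot affect the value.
Δ₁ = e^{−q₁T}·N(d₁) = 0.401432;  Δ₂ = −e^{−q₂T}·N(d₂) = -0.252312

exchange price = 18.164398
Δ1 = 0.401432
Δ2 = -0.252312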